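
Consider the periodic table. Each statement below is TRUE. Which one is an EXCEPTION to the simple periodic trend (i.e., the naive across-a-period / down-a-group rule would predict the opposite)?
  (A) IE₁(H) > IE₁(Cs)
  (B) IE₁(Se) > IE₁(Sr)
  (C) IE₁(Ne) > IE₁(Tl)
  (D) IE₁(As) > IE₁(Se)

(D)

The general trend: IE₁ increases across a period and decreases down a group.
(A) H (period 1, group 1) vs Cs (period 6, group 1): the stated order agrees with the simple trend.
(B) Se (period 4, group 16) vs Sr (period 5, group 2): the stated order agrees with the simple trend.
(C) Ne (period 2, group 18) vs Tl (period 6, group 13): the stated order agrees with the simple trend.
(D) As (period 4, group 15) vs Se (period 4, group 16): the stated order contradicts the simple trend.
The exception is (D): Se (4p⁴) ionizes more easily than half-filled As (4p³).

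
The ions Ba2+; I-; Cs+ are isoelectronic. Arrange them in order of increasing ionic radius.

Ba2+, Cs+, I-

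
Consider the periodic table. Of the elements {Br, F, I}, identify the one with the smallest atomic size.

F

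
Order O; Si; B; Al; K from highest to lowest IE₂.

O > K > B > Al > Si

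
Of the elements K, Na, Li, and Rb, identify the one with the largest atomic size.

Rb

Li is in period 2, group 1; Na is in period 3, group 1; K is in period 4, group 1; Rb is in period 5, group 1.
Moving right in a period, electrons are added to the same shell under a stronger nuclear pull, so atoms get smaller; moving down, a new shell is opened and atoms get larger.
All are in group 1, so atomic radius increases down the group.
The largest atomic size among these belongs to Rb.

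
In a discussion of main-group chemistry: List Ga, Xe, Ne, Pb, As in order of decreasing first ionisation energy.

Ne is in period 2, group 18; Ga is in period 4, group 13; As is in period 4, group 15; Xe is in period 5, group 18; Pb is in period 6, group 14.
Removing the outermost electron gets harder across a period and easier down a group.
Neither a single period nor a single group — weigh both effects.
Pb > Ga: period and group pull opposite ways; the across-period shift dominates (716 vs 579 kJ/mol).
As > Pb: both effects reinforce here, so As is clearly the higher of the two.
Xe > As: the two effects oppose for this pair; the across-period effect wins (1170 vs 947 kJ/mol).
Ne > Xe: they share group 18; the group trend gives Ne the larger value.
For reference (kJ/mol): Ne 2081, Ga 579, As 947, Xe 1170, Pb 716.
So from highest to lowest: Ne > Xe > As > Pb > Ga.

Ne > Xe > As > Pb > Ga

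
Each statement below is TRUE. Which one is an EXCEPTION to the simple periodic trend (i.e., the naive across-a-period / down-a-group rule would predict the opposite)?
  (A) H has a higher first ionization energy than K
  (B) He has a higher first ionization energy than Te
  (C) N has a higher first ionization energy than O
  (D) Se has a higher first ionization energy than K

(C)

The general trend: first ionization energy increases across a period and decreases down a group.
(A) H (period 1, group 1) vs K (period 4, group 1): the stated order agrees with the simple trend.
(B) He (period 1, group 18) vs Te (period 5, group 16): the stated order agrees with the simple trend.
(C) N (period 2, group 15) vs O (period 2, group 16): the stated order contradicts the simple trend.
(D) Se (period 4, group 16) vs K (period 4, group 1): the stated order agrees with the simple trend.
The exception is (C): pairing an electron in O's 2p⁴ costs repulsion energy, so O ionizes more easily than half-filled N (2p³).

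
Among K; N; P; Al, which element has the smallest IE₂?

Consider each +1 ion: K⁺ is the bare [Ar] core; N⁺ still has 4 valence electrons; P⁺ still has 4 valence electrons; Al⁺ still has 2 valence electrons.
Pulling an electron out of a noble-gas core costs far more than removing a remaining valence electron, so K sits at the high end of IE_2.
Valence configurations: N⁺ [He]2s²2p², P⁺ [Ne]3s²3p², Al⁺ [Ne]3s².
Approximate IE_2 values (kJ/mol): K 3052, N 2856, P 1907, Al 1817.
So the second ionization energies run Al < P < N < K.

Al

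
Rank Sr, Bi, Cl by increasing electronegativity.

Cl is in period 3, group 17; Sr is in period 5, group 2; Bi is in period 6, group 15.
Electronegativity increases across a period and decreases down a group, tracking effective nuclear charge and atomic size.
Neither a single period nor a single group — weigh both effects.
Bi > Sr: period and group pull opposite ways; the across-period shift dominates (2.02 vs 0.95).
Cl > Bi: both effects reinforce here, so Cl is clearly the higher of the two.
Approximate values (Pauling): Cl 3.16, Sr 0.95, Bi 2.02.
So from lowest to highest: Sr < Bi < Cl.

Sr < Bi < Cl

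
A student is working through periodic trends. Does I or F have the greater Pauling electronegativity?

EN rises left→right (higher Z_eff, smaller atoms) and falls top→bottom (larger, more shielded atoms).
All are in group 17, so electronegativity increases up the group.
So F has the greater Pauling electronegativity (F > I).

F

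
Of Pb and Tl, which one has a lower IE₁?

Tl

Tl is in period 6, group 13; Pb is in period 6, group 14.
Across a period the outer electron is held more tightly (higher IE₁); down a group it sits in a higher shell, more shielded, and comes off more easily.
All lie in period 6, so first ionization energy increases left to right.
So Tl has the lower IE₁ (Tl < Pb).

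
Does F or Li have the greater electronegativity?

Li is in period 2, group 1; F is in period 2, group 17.
Electronegativity increases across a period and decreases down a group, tracking effective nuclear charge and atomic size.
All lie in period 2, so electronegativity increases left to right.
So F has the greater electronegativity (F > Li).

F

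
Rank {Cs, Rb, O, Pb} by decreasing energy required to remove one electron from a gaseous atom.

First ionization energy rises across a period (greater Z_eff holds electrons more tightly) and falls down a group (valence electrons are farther from the nucleus).
These span different periods and groups, so the two trends combine.
Rb > Cs: they share group 1; the group trend gives Rb the larger value.
Pb > Rb: the two effects oppose for this pair; the across-period effect wins (716 vs 403 kJ/mol).
O > Pb: both effects reinforce here, so O is clearly the higher of the two.
For reference (kJ/mol): O 1314, Rb 403, Cs 376, Pb 716.
So from highest to lowest: O > Pb > Rb > Cs.

O > Pb > Rb > Cs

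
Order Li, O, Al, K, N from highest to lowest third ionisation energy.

After 2 electrons have been removed, what remains? Li²⁺ is already 1 electron into the core; O²⁺ still has 4 valence electrons; Al²⁺ still has 1 valence electron; K²⁺ is already 1 electron into the core; N²⁺ still has 3 valence electrons.
Usually core removal costs more than valence removal, but here the competition is close: a tightly held n=2 valence electron can cost more to remove than an n=3 core electron, so the actual values have to decide it.
Valence configurations: O²⁺ [He]2s²2p², Al²⁺ [Ne]3s¹, N²⁺ [He]2s²2p¹.
Tabulated IE_3 (kJ/mol): Li 11815, O 5300, Al 2745, K 4420, N 4578.
Overall IE_3 order: Al < K < N < O < Li.

Li > O > N > K > Al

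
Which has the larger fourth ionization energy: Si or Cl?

Cl

After 3 electrons have been removed, what remains? Si³⁺ still has 1 valence electron; Cl³⁺ still has 4 valence electrons.
All are still removing valence electrons, so compare the +3 ions as you would atoms: IE_4 generally rises across a period (higher Z_eff) and falls down a group (larger shell), subject to the usual subshell exceptions.
Valence configurations: Si³⁺ [Ne]3s¹, Cl³⁺ [Ne]3s²3p².
Tabulated IE_4 (kJ/mol): Si 4356, Cl 5159.
So the fourth ionization energies run Si < Cl.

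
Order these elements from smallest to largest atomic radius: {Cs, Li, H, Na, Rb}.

H is in period 1, group 1; Li is in period 2, group 1; Na is in period 3, group 1; Rb is in period 5, group 1; Cs is in period 6, group 1.
Atomic radius shrinks across a period as nuclear charge pulls the same shell inward, and grows down a group as new shells are added.
All are in group 1, so atomic radius increases down the group.
So from smallest to largest: H < Li < Na < Rb < Cs.

H < Li < Na < Rb < Cs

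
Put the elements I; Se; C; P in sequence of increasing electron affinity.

P < C < Se < I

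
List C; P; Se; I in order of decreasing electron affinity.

Electron affinity generally becomes more exothermic across a period toward the halogens and less exothermic down a group.
A diagonal step moves right (one effect) and down (the opposite effect) at once.
C > P: the two effects oppose for this pair; the down-group effect wins (122 vs 72 kJ/mol).
Se > C: the two effects oppose for this pair; the across-period effect wins (195 vs 122 kJ/mol).
I > Se: the two effects oppose for this pair; the across-period effect wins (295 vs 195 kJ/mol).
Tabulated electron affinity (kJ/mol): C 122, P 72, Se 195, I 295.
So from highest to lowest: I > Se > C > P.

I, Se, C, P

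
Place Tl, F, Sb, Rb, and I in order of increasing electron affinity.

Tl < Rb < Sb < I < F

F is in period 2, group 17; Rb is in period 5, group 1; Sb is in period 5, group 15; I is in period 5, group 17; Tl is in period 6, group 13.
EA tends to increase across a period and decrease down a group, though the pattern is less regular than for IE or radius.
Neither a single period nor a single group — weigh both effects.
Rb > Tl: the two effects oppose for this pair; the down-group effect wins (47 vs 19 kJ/mol).
Sb > Rb: both are in period 5; the period trend gives Sb the larger value.
I > Sb: both are in period 5; the period trend gives I the larger value.
F > I: F sits above I in group 17, so the down-group effect alone puts F higher.
Tabulated electron affinity (kJ/mol): F 328, Rb 47, Sb 103, I 295, Tl 19.
So from lowest to highest: Tl < Rb < Sb < I < F.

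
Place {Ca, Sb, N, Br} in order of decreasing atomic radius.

Ca, Sb, Br, N

Moving right in a period, electrons are added to the same shell under a stronger nuclear pull, so atoms get smaller; moving down, a new shell is opened and atoms get larger.
Here both period and group differ, so the two effects have to be weighed against each other.
Br > N: the two effects oppose for this pair; the down-group effect wins (114 vs 71 pm).
Sb > Br: both effects reinforce here, so Sb is clearly the larger of the two.
Ca > Sb: the two effects oppose for this pair; the across-period effect wins (171 vs 140 pm).
Tabulated atomic radius (pm): N 71, Ca 171, Br 114, Sb 140.
So from largest to smallest: Ca > Sb > Br > N.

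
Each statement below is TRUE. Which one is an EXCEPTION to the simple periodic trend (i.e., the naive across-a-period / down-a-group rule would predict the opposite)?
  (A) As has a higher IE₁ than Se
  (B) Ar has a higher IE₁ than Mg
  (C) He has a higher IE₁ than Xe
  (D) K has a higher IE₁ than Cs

The general trend: IE₁ increases across a period and decreases down a group.
(A) As (period 4, group 15) vs Se (period 4, group 16): the stated order contradicts the simple trend.
(B) Ar (period 3, group 18) vs Mg (period 3, group 2): the stated order agrees with the simple trend.
(C) He (period 1, group 18) vs Xe (period 5, group 18): the stated order agrees with the simple trend.
(D) K (period 4, group 1) vs Cs (period 6, group 1): the stated order agrees with the simple trend.
The exception is (A): Se (4p⁴) ionizes more easily than half-filled As (4p³).

(A)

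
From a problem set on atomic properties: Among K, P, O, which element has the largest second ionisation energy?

O

After 1 electron has been removed, what remains? K⁺ is the bare [Ar] core; P⁺ still has 4 valence electrons; O⁺ still has 5 valence electrons.
Usually core removal costs more than valence removal, but here the competition is close: a tightly held n=2 valence electron can cost more to remove than an n=3 core electron, so the actual values have to decide it.
Valence configurations: P⁺ [Ne]3s²3p², O⁺ [He]2s²2p³.
Approximate IE_2 values (kJ/mol): K 3052, P 1907, O 3388.
So the second ionization energies run P < K < O.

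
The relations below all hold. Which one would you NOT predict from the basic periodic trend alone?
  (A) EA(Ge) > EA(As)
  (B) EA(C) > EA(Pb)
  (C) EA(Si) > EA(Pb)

(A)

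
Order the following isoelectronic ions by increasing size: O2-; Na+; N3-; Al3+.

Al3+, Na+, O2-, N3-

All of these have 10 electrons, so size is governed by nuclear charge alone: the more protons, the stronger the pull on the same electron cloud, and the smaller the ion.
Nuclear charges: Al3+ (Z=13), Na+ (Z=11), O2- (Z=8), N3- (Z=7).
Smallest to largest: Al3+ < Na+ < O2- < N3-.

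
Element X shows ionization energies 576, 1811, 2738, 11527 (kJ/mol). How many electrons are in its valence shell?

3

Look for the largest jump between consecutive ionization energies: IE4/IE3 ≈ 4.2, far larger than any earlier ratio.
That jump marks the point where a core electron is being removed. So the atom has 3 valence electrons.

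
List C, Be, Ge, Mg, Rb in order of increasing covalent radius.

Be is in period 2, group 2; C is in period 2, group 14; Mg is in period 3, group 2; Ge is in period 4, group 14; Rb is in period 5, group 1.
Radius decreases left→right (rising Z_eff, same n) and increases top→bottom (higher n).
These span different periods and groups, so the two trends combine.
Be > C: Be lies to the left of C in period 2, so the across-period effect alone puts Be larger.
Ge > Be: period and group pull opposite ways; the down-group shift dominates (121 vs 102 pm).
Mg > Ge: period and group pull opposite ways; the across-period shift dominates (139 vs 121 pm).
Rb > Mg: both effects reinforce here, so Rb is clearly the larger of the two.
For reference (pm): Be 102, C 75, Mg 139, Ge 121, Rb 210.
So from smallest to largest: C < Be < Ge < Mg < Rb.

C < Be < Ge < Mg < Rb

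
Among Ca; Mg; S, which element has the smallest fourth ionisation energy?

S

The fourth ionization energy removes an electron from the +3 ion. For each element: Ca³⁺ is already 1 electron into the core; Mg³⁺ is already 1 electron into the core; S³⁺ still has 3 valence electrons.
Breaking into a closed-shell core is much more expensive than removing a leftover valence electron — Ca and Mg have the largest IE_4 here.
Tabulated IE_4 (kJ/mol): Ca 6491, Mg 10543, S 4556.
Putting it together, IE_4: S < Ca < Mg.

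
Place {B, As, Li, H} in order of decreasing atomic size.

H is in period 1, group 1; Li is in period 2, group 1; B is in period 2, group 13; As is in period 4, group 15.
Atomic radius shrinks across a period as nuclear charge pulls the same shell inward, and grows down a group as new shells are added.
These span different periods and groups, so the two trends combine.
B > H: the two effects oppose for this pair; the down-group effect wins (85 vs 32 pm).
As > B: period and group pull opposite ways; the down-group shift dominates (121 vs 85 pm).
Li > As: the two effects oppose for this pair; the across-period effect wins (133 vs 121 pm).
For reference (pm): H 32, Li 133, B 85, As 121.
So from largest to smallest: Li > As > B > H.

Li > As > B > H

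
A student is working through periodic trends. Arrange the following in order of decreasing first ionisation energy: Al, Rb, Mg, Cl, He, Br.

He > Cl > Br > Mg > Al > Rb

He is in period 1, group 18; Mg is in period 3, group 2; Al is in period 3, group 13; Cl is in period 3, group 17; Br is in period 4, group 17; Rb is in period 5, group 1.
IE₁ increases left→right with effective nuclear charge and decreases top→bottom as the valence shell moves farther out.
Neither a single period nor a single group — weigh both effects.
Al > Rb: relative to Rb, both the across-period and down-group shifts push Al's first ionization energy up.
Mg > Al: this pair runs against the simple trend — see the exception note.
Br > Mg: period and group pull opposite ways; the across-period shift dominates (1140 vs 738 kJ/mol).
Cl > Br: they share group 17; the group trend gives Cl the larger value.
He > Cl: relative to Cl, both the across-period and down-group shifts push He's first ionization energy up.
Note the exception: Mg has a higher first ionization energy than Al, contrary to the simple trend — Al's single 3p electron is easier to remove than one from Mg's filled 3s².
Approximate values (kJ/mol): He 2372, Mg 738, Al 578, Cl 1251, Br 1140, Rb 403.
So from highest to lowest: He > Cl > Br > Mg > Al > Rb.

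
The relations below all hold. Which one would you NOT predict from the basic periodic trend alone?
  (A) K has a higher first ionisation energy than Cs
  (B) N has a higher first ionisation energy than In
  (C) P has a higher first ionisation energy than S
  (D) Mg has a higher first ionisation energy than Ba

The general trend: first ionisation energy increases across a period and decreases down a group.
(A) K (period 4, group 1) vs Cs (period 6, group 1): the stated order agrees with the simple trend.
(B) N (period 2, group 15) vs In (period 5, group 13): the stated order agrees with the simple trend.
(C) P (period 3, group 15) vs S (period 3, group 16): the stated order contradicts the simple trend.
(D) Mg (period 3, group 2) vs Ba (period 6, group 2): the stated order agrees with the simple trend.
The exception is (C): S (3p⁴) ionizes more easily than half-filled P (3p³) because the paired 3p electron in S is pushed out by e⁻–e⁻ repulsion.

(C)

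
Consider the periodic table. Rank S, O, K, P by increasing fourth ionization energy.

The fourth ionization energy removes an electron from the +3 ion. For each element: S³⁺ still has 3 valence electrons; O³⁺ still has 3 valence electrons; K³⁺ is already 2 electrons into the core; P³⁺ still has 2 valence electrons.
Usually core removal costs more than valence removal, but here the competition is close: a tightly held n=2 valence electron can cost more to remove than an n=3 core electron, so the actual values have to decide it.
Valence configurations: S³⁺ [Ne]3s²3p¹, O³⁺ [He]2s²2p¹, P³⁺ [Ne]3s².
S³⁺ loses a lone 3p electron whereas P³⁺ must break into a filled 3s² pair, so IE_4(P) > IE_4(S) even though S has the higher nuclear charge.
Tabulated IE_4 (kJ/mol): S 4556, O 7469, K 5877, P 4964.
Overall IE_4 order: S < P < K < O.

S, P, K, O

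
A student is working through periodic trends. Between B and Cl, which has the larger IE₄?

B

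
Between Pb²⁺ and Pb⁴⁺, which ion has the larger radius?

Pb²⁺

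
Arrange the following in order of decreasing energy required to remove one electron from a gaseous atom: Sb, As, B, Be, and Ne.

Ne > As > Be > Sb > B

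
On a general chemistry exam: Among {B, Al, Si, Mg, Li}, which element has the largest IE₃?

Consider each +2 ion: B²⁺ still has 1 valence electron; Al²⁺ still has 1 valence electron; Si²⁺ still has 2 valence electrons; Mg²⁺ is the bare [Ne] core; Li²⁺ is already 1 electron into the core.
Breaking into a closed-shell core is much more expensive than removing a leftover valence electron — Mg and Li have the largest IE_3 here.
Valence configurations: B²⁺ [He]2s¹, Al²⁺ [Ne]3s¹, Si²⁺ [Ne]3s².
Approximate IE_3 values (kJ/mol): B 3660, Al 2745, Si 3232, Mg 7733, Li 11815.
Hence IE_3: Al < Si < B < Mg < Li.

Li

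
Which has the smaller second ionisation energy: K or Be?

Be

After 1 electron has been removed, what remains? K⁺ is the bare [Ar] core; Be⁺ still has 1 valence electron.
Core electrons are held far more tightly than valence electrons, so K tops the IE_2 order.
Tabulated IE_2 (kJ/mol): K 3052, Be 1757.
Hence IE_2: Be < K.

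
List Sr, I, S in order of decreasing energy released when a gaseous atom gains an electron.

I, S, Sr

Adding an electron releases more energy for atoms nearer the top right (short of the noble gases).
Neither a single period nor a single group — weigh both effects.
S > Sr: relative to Sr, both the across-period and down-group shifts push S's electron affinity up.
I > S: period and group pull opposite ways; the across-period shift dominates (295 vs 200 kJ/mol).
For reference (kJ/mol): S 200, Sr 5, I 295.
So from highest to lowest: I > S > Sr.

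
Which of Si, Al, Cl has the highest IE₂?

Cl

After 1 electron has been removed, what remains? Si⁺ still has 3 valence electrons; Al⁺ still has 2 valence electrons; Cl⁺ still has 6 valence electrons.
All are still removing valence electrons, so compare the +1 ions as you would atoms: IE_2 generally rises across a period (higher Z_eff) and falls down a group (larger shell), subject to the usual subshell exceptions.
Valence configurations: Si⁺ [Ne]3s²3p¹, Al⁺ [Ne]3s², Cl⁺ [Ne]3s²3p⁴.
Si⁺ loses a lone 3p electron whereas Al⁺ must break into a filled 3s² pair, so IE_2(Al) > IE_2(Si) even though Si has the higher nuclear charge.
The numbers (kJ/mol): Si 1577, Al 1817, Cl 2298.
Hence IE_2: Si < Al < Cl.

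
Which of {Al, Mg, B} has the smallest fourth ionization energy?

The fourth ionization energy removes an electron from the +3 ion. For each element: Al³⁺ is the bare [Ne] core; Mg³⁺ is already 1 electron into the core; B³⁺ is the bare [He] core.
All of these are removing an electron from a noble-gas core or deeper; the smaller core (lower principal quantum number) is held far more tightly, and within a period the higher nuclear charge binds the same core more tightly.
The numbers (kJ/mol): Al 11577, Mg 10543, B 25026.
Putting it together, IE_4: Mg < Al < B.

Mg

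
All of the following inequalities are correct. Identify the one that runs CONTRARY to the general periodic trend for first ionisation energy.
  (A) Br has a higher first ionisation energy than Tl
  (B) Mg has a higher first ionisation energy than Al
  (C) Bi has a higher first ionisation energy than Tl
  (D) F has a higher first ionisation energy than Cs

(B)

The general trend: first ionisation energy increases across a period and decreases down a group.
(A) Br (period 4, group 17) vs Tl (period 6, group 13): the stated order agrees with the simple trend.
(B) Mg (period 3, group 2) vs Al (period 3, group 13): the stated order contradicts the simple trend.
(C) Bi (period 6, group 15) vs Tl (period 6, group 13): the stated order agrees with the simple trend.
(D) F (period 2, group 17) vs Cs (period 6, group 1): the stated order agrees with the simple trend.
The exception is (B): Al's single 3p electron is easier to remove than one from Mg's filled 3s².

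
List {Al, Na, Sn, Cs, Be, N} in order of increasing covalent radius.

Be is in period 2, group 2; N is in period 2, group 15; Na is in period 3, group 1; Al is in period 3, group 13; Sn is in period 5, group 14; Cs is in period 6, group 1.
Across a period the added protons contract the valence shell; down a group each new principal shell makes the atom larger.
Here both period and group differ, so the two effects have to be weighed against each other.
Be > N: both are in period 2; the period trend gives Be the larger value.
Al > Be: the two effects oppose for this pair; the down-group effect wins (126 vs 102 pm).
Sn > Al: period and group pull opposite ways; the down-group shift dominates (140 vs 126 pm).
Na > Sn: the two effects oppose for this pair; the across-period effect wins (155 vs 140 pm).
Cs > Na: they share group 1; the group trend gives Cs the larger value.
Approximate values (pm): Be 102, N 71, Na 155, Al 126, Sn 140, Cs 232.
So from smallest to largest: N < Be < Al < Sn < Na < Cs.

N < Be < Al < Sn < Na < Cs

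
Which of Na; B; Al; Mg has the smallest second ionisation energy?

Consider each +1 ion: Na⁺ is the bare [Ne] core; B⁺ still has 2 valence electrons; Al⁺ still has 2 valence electrons; Mg⁺ still has 1 valence electron.
Pulling an electron out of a noble-gas core costs far more than removing a remaining valence electron, so Na sits at the high end of IE_2.
Valence configurations: B⁺ [He]2s², Al⁺ [Ne]3s², Mg⁺ [Ne]3s¹.
Tabulated IE_2 (kJ/mol): Na 4562, B 2427, Al 1817, Mg 1451.
Putting it together, IE_2: Mg < Al < B < Na.

Mg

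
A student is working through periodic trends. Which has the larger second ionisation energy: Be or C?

Consider each +1 ion: Be⁺ still has 1 valence electron; C⁺ still has 3 valence electrons.
All are still removing valence electrons, so compare the +1 ions as you would atoms: IE_2 generally rises across a period (higher Z_eff) and falls down a group (larger shell), subject to the usual subshell exceptions.
Valence configurations: Be⁺ [He]2s¹, C⁺ [He]2s²2p¹.
The numbers (kJ/mol): Be 1757, C 2353.
So the second ionization energies run Be < C.

C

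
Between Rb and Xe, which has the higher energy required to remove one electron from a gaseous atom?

Rb is in period 5, group 1; Xe is in period 5, group 18.
IE₁ increases left→right with effective nuclear charge and decreases top→bottom as the valence shell moves farther out.
All lie in period 5, so first ionization energy increases left to right.
So Xe has the higher energy required to remove one electron from a gaseous atom (Xe > Rb).

Xe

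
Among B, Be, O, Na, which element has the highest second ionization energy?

After 1 electron has been removed, what remains? B⁺ still has 2 valence electrons; Be⁺ still has 1 valence electron; O⁺ still has 5 valence electrons; Na⁺ is the bare [Ne] core.
Pulling an electron out of a noble-gas core costs far more than removing a remaining valence electron, so Na sits at the high end of IE_2.
Valence configurations: B⁺ [He]2s², Be⁺ [He]2s¹, O⁺ [He]2s²2p³.
Approximate IE_2 values (kJ/mol): B 2427, Be 1757, O 3388, Na 4562.
So the second ionization energies run Be < B < O < Na.

Na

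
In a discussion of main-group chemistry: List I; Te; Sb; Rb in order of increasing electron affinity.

Atoms with high Z_eff and room in the valence shell (especially the halogens) have the most exothermic electron affinities.
All lie in period 5, so electron affinity increases left to right.
So from lowest to highest: Rb < Sb < Te < I.

Rb < Sb < Te < I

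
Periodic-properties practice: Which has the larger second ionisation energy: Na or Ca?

Consider each +1 ion: Na⁺ is the bare [Ne] core; Ca⁺ still has 1 valence electron.
Pulling an electron out of a noble-gas core costs far more than removing a remaining valence electron, so Na sits at the high end of IE_2.
The numbers (kJ/mol): Na 4562, Ca 1145.
Putting it together, IE_2: Ca < Na.

Na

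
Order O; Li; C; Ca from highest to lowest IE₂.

Consider each +1 ion: O⁺ still has 5 valence electrons; Li⁺ is the bare [He] core; C⁺ still has 3 valence electrons; Ca⁺ still has 1 valence electron.
Core electrons are held far more tightly than valence electrons, so Li tops the IE_2 order.
Valence configurations: O⁺ [He]2s²2p³, C⁺ [He]2s²2p¹, Ca⁺ [Ar]4s¹.
Approximate IE_2 values (kJ/mol): O 3388, Li 7298, C 2353, Ca 1145.
Hence IE_2: Ca < C < O < Li.

Li > O > C > Ca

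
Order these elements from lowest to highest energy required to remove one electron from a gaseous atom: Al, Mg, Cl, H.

Al < Mg < Cl < H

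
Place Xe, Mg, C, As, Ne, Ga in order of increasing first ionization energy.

Across a period the outer electron is held more tightly (higher IE₁); down a group it sits in a higher shell, more shielded, and comes off more easily.
Here both period and group differ, so the two effects have to be weighed against each other.
Mg > Ga: the two effects oppose for this pair; the down-group effect wins (738 vs 579 kJ/mol).
As > Mg: the two effects oppose for this pair; the across-period effect wins (947 vs 738 kJ/mol).
C > As: period and group pull opposite ways; the down-group shift dominates (1086 vs 947 kJ/mol).
Xe > C: the two effects oppose for this pair; the across-period effect wins (1170 vs 1086 kJ/mol).
Ne > Xe: they share group 18; the group trend gives Ne the larger value.
Tabulated first ionization energy (kJ/mol): C 1086, Ne 2081, Mg 738, Ga 579, As 947, Xe 1170.
So from lowest to highest: Ga < Mg < As < C < Xe < Ne.

Ga < Mg < As < C < Xe < Ne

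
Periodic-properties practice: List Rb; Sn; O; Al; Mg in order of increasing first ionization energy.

Removing the outermost electron gets harder across a period and easier down a group.
Here both period and group differ, so the two effects have to be weighed against each other.
Al > Rb: relative to Rb, both the across-period and down-group shifts push Al's first ionization energy up.
Sn > Al: period and group pull opposite ways; the across-period shift dominates (709 vs 578 kJ/mol).
Mg > Sn: the two effects oppose for this pair; the down-group effect wins (738 vs 709 kJ/mol).
O > Mg: relative to Mg, both the across-period and down-group shifts push O's first ionization energy up.
Note the exception: Mg has a higher first ionization energy than Al, contrary to the simple trend — Al's single 3p electron is easier to remove than one from Mg's filled 3s².
Approximate values (kJ/mol): O 1314, Mg 738, Al 578, Rb 403, Sn 709.
So from lowest to highest: Rb < Al < Sn < Mg < O.

Rb, Al, Sn, Mg, O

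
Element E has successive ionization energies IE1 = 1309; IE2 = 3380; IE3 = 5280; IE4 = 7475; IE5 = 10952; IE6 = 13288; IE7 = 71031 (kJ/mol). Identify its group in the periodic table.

Look for the largest jump between consecutive ionization energies: IE7/IE6 ≈ 5.3, far larger than any earlier ratio.
That jump marks the point where a core electron is being removed. So the atom has 6 valence electrons.
A main-group element with 6 valence electrons is in group 16.

Group 16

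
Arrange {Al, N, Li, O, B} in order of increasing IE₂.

After 1 electron has been removed, what remains? Al⁺ still has 2 valence electrons; N⁺ still has 4 valence electrons; Li⁺ is the bare [He] core; O⁺ still has 5 valence electrons; B⁺ still has 2 valence electrons.
Pulling an electron out of a noble-gas core costs far more than removing a remaining valence electron, so Li sits at the high end of IE_2.
Valence configurations: Al⁺ [Ne]3s², N⁺ [He]2s²2p², O⁺ [He]2s²2p³, B⁺ [He]2s².
Approximate IE_2 values (kJ/mol): Al 1817, N 2856, Li 7298, O 3388, B 2427.
So the second ionization energies run Al < B < N < O < Li.

Al, B, N, O, Li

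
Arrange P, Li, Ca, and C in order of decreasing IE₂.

IE_2 is the cost of taking one more electron from the +1 cation: P⁺ still has 4 valence electrons; Li⁺ is the bare [He] core; Ca⁺ still has 1 valence electron; C⁺ still has 3 valence electrons.
Core electrons are held far more tightly than valence electrons, so Li tops the IE_2 order.
Valence configurations: P⁺ [Ne]3s²3p², Ca⁺ [Ar]4s¹, C⁺ [He]2s²2p¹.
Approximate IE_2 values (kJ/mol): P 1907, Li 7298, Ca 1145, C 2353.
Overall IE_2 order: Ca < P < C < Li.

Li, C, P, Ca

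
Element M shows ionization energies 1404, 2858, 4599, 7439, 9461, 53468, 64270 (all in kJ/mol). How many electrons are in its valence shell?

Look for the largest jump between consecutive ionization energies: IE6/IE5 ≈ 5.7, far larger than any earlier ratio.
That jump marks the point where a core electron is being removed. So the atom has 5 valence electrons.

5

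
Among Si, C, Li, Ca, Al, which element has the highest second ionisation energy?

Li

After 1 electron has been removed, what remains? Si⁺ still has 3 valence electrons; C⁺ still has 3 valence electrons; Li⁺ is the bare [He] core; Ca⁺ still has 1 valence electron; Al⁺ still has 2 valence electrons.
Breaking into a closed-shell core is much more expensive than removing a leftover valence electron — Li has the largest IE_2 here.
Valence configurations: Si⁺ [Ne]3s²3p¹, C⁺ [He]2s²2p¹, Ca⁺ [Ar]4s¹, Al⁺ [Ne]3s².
Si⁺ loses a lone 3p electron whereas Al⁺ must break into a filled 3s² pair, so IE_2(Al) > IE_2(Si) even though Si has the higher nuclear charge.
The numbers (kJ/mol): Si 1577, C 2353, Li 7298, Ca 1145, Al 1817.
Hence IE_2: Ca < Si < Al < C < Li.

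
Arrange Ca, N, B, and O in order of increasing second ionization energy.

Ca, B, N, O

After 1 electron has been removed, what remains? Ca⁺ still has 1 valence electron; N⁺ still has 4 valence electrons; B⁺ still has 2 valence electrons; O⁺ still has 5 valence electrons.
All are still removing valence electrons, so compare the +1 ions as you would atoms: IE_2 generally rises across a period (higher Z_eff) and falls down a group (larger shell), subject to the usual subshell exceptions.
Valence configurations: Ca⁺ [Ar]4s¹, N⁺ [He]2s²2p², B⁺ [He]2s², O⁺ [He]2s²2p³.
Tabulated IE_2 (kJ/mol): Ca 1145, N 2856, B 2427, O 3388.
Overall IE_2 order: Ca < B < N < O.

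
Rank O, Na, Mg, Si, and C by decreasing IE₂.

Na, O, C, Si, Mg

After 1 electron has been removed, what remains? O⁺ still has 5 valence electrons; Na⁺ is the bare [Ne] core; Mg⁺ still has 1 valence electron; Si⁺ still has 3 valence electrons; C⁺ still has 3 valence electrons.
Pulling an electron out of a noble-gas core costs far more than removing a remaining valence electron, so Na sits at the high end of IE_2.
Valence configurations: O⁺ [He]2s²2p³, Mg⁺ [Ne]3s¹, Si⁺ [Ne]3s²3p¹, C⁺ [He]2s²2p¹.
Approximate IE_2 values (kJ/mol): O 3388, Na 4562, Mg 1451, Si 1577, C 2353.
So the second ionization energies run Mg < Si < C < O < Na.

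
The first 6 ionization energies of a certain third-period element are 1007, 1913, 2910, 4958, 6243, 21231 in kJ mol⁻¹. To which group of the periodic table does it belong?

Look for the largest jump between consecutive ionization energies: IE6/IE5 ≈ 3.4, far larger than any earlier ratio.
That jump marks the point where a core electron is being removed. So the atom has 5 valence electrons.
A main-group element with 5 valence electrons is in group 15.

Group 15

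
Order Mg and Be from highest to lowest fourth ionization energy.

After 3 electrons have been removed, what remains? Mg³⁺ is already 1 electron into the core; Be³⁺ is already 1 electron into the core.
All of these are removing an electron from a noble-gas core or deeper; the smaller core (lower principal quantum number) is held far more tightly, and within a period the higher nuclear charge binds the same core more tightly.
Tabulated IE_4 (kJ/mol): Mg 10543, Be 21007.
Overall IE_4 order: Mg < Be.

Be > Mg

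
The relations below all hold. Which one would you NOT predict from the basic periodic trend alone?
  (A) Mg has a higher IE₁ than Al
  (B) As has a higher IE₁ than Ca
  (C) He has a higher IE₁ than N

The general trend: IE₁ increases across a period and decreases down a group.
(A) Mg (period 3, group 2) vs Al (period 3, group 13): the stated order contradicts the simple trend.
(B) As (period 4, group 15) vs Ca (period 4, group 2): the stated order agrees with the simple trend.
(C) He (period 1, group 18) vs N (period 2, group 15): the stated order agrees with the simple trend.
The exception is (A): Al's single 3p electron is easier to remove than one from Mg's filled 3s².

(A)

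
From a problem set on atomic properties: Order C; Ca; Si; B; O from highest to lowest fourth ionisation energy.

B > O > Ca > C > Si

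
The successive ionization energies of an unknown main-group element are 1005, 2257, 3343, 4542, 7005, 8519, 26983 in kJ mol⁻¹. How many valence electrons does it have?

6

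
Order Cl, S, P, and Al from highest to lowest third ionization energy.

Cl, S, P, Al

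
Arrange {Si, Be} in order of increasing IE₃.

Consider each +2 ion: Si²⁺ still has 2 valence electrons; Be²⁺ is the bare [He] core.
Breaking into a closed-shell core is much more expensive than removing a leftover valence electron — Be has the largest IE_3 here.
Approximate IE_3 values (kJ/mol): Si 3232, Be 14849.
So the third ionization energies run Si < Be.

Si < Be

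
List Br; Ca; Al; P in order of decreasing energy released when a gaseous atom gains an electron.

Br > P > Al > Ca

Al is in period 3, group 13; P is in period 3, group 15; Ca is in period 4, group 2; Br is in period 4, group 17.
Atoms with high Z_eff and room in the valence shell (especially the halogens) have the most exothermic electron affinities.
Neither a single period nor a single group — weigh both effects.
Al > Ca: relative to Ca, both the across-period and down-group shifts push Al's electron affinity up.
P > Al: both are in period 3; the period trend gives P the larger value.
Br > P: period and group pull opposite ways; the across-period shift dominates (325 vs 72 kJ/mol).
For reference (kJ/mol): Al 42, P 72, Ca 2, Br 325.
So from highest to lowest: Br > P > Al > Ca.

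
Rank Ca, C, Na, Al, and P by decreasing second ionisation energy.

Na > C > P > Al > Ca

After 1 electron has been removed, what remains? Ca⁺ still has 1 valence electron; C⁺ still has 3 valence electrons; Na⁺ is the bare [Ne] core; Al⁺ still has 2 valence electrons; P⁺ still has 4 valence electrons.
Pulling an electron out of a noble-gas core costs far more than removing a remaining valence electron, so Na sits at the high end of IE_2.
Valence configurations: Ca⁺ [Ar]4s¹, C⁺ [He]2s²2p¹, Al⁺ [Ne]3s², P⁺ [Ne]3s²3p².
The numbers (kJ/mol): Ca 1145, C 2353, Na 4562, Al 1817, P 1907.
Overall IE_2 order: Ca < Al < P < C < Na.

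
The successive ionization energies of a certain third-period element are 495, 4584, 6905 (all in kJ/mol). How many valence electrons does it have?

Look for the largest jump between consecutive ionization energies: IE2/IE1 ≈ 9.3, far larger than any earlier ratio.
That jump marks the point where a core electron is being removed. So the atom has 1 valence electron.

1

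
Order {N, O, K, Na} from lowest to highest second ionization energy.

IE_2 is the cost of taking one more electron from the +1 cation: N⁺ still has 4 valence electrons; O⁺ still has 5 valence electrons; K⁺ is the bare [Ar] core; Na⁺ is the bare [Ne] core.
Usually core removal costs more than valence removal, but here the competition is close: a tightly held n=2 valence electron can cost more to remove than an n=3 core electron, so the actual values have to decide it.
Valence configurations: N⁺ [He]2s²2p², O⁺ [He]2s²2p³.
Approximate IE_2 values (kJ/mol): N 2856, O 3388, K 3052, Na 4562.
Overall IE_2 order: N < K < O < Na.

N < K < O < Na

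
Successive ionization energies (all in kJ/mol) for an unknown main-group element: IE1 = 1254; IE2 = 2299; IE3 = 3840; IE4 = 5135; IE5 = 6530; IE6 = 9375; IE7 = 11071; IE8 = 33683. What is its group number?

Look for the largest jump between consecutive ionization energies: IE8/IE7 ≈ 3.0, far larger than any earlier ratio.
That jump marks the point where a core electron is being removed. So the atom has 7 valence electrons.
A main-group element with 7 valence electrons is in group 17.

Group 17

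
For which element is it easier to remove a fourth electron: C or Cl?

IE_4 is the cost of taking one more electron from the +3 cation: C³⁺ still has 1 valence electron; Cl³⁺ still has 4 valence electrons.
All are still removing valence electrons, so compare the +3 ions as you would atoms: IE_4 generally rises across a period (higher Z_eff) and falls down a group (larger shell), subject to the usual subshell exceptions.
Valence configurations: C³⁺ [He]2s¹, Cl³⁺ [Ne]3s²3p².
Tabulated IE_4 (kJ/mol): C 6223, Cl 5159.
Putting it together, IE_4: Cl < C.

Cl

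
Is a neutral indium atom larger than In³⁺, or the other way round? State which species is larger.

Forming In³⁺ removes 3 electrons from In. Fewer electrons for the same nuclear charge means less shielding and a higher Z_eff on the remaining electrons, and for main-group metals the entire outer shell is lost.
A cation is smaller than its parent atom: In³⁺ < In.

In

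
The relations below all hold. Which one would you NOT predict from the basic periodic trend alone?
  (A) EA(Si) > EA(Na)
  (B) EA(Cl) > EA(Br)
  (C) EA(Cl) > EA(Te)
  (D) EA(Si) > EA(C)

The general trend: electron affinity increases across a period and decreases down a group.
(A) Si (period 3, group 14) vs Na (period 3, group 1): the stated order agrees with the simple trend.
(B) Cl (period 3, group 17) vs Br (period 4, group 17): the stated order agrees with the simple trend.
(C) Cl (period 3, group 17) vs Te (period 5, group 16): the stated order agrees with the simple trend.
(D) Si (period 3, group 14) vs C (period 2, group 14): the stated order contradicts the simple trend.
The exception is (D): Si's larger, more diffuse 3p orbitals accept an added electron slightly more readily than C's compact 2p.

(D)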